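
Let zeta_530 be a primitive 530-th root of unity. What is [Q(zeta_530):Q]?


The degree equals Euler's totient phi(530).
530 = 2 * 5 * 53
phi(530) = 208

208


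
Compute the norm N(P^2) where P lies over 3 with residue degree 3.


N(P^a) = p^(a*f)
= 3^(2*3)
= 3^6
= 729

729


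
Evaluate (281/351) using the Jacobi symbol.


Compute (281/351) via quadratic reciprocity:
  reciprocity: (281/351) -> +(351/281)
  reduce: (70/281)
  pull out 2: (2/281) = +1  (since 281 mod 8 = 1)
  reciprocity: (35/281) -> +(281/35)
  reduce: (1/35)
  (1/35) = 1
Product of signs = 1

1


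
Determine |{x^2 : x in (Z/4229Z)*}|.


For prime p, the number of non-zero quadratic residues is (p-1)/2.
= (4229-1)/2
= 2114

2114


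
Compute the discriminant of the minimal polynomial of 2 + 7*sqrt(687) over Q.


The element 2 + 7*sqrt(687) has minimal polynomial:
x^2 - 4*x - 33659
Discriminant = (-4)^2 - 4*(-33659)
= 16 + 134636
= 134652

134652


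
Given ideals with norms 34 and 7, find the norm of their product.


N(IJ) = N(I) * N(J)
= 34 * 7
= 238

238


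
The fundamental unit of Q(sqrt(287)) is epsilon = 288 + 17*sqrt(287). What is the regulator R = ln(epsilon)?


epsilon = 288 + 17*sqrt(287)
= 575.9983
R = ln(575.9983)
= 6.3561

6.3561


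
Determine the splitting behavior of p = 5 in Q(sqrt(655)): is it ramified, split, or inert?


K = Q(sqrt(655)). Since d mod 4 = 3, disc(K) = 2620.
Check p | disc: 2620 mod 5 = 0.
p divides disc, so p ramifies: (p) = P^2 with e=2, f=1, g=1.
Therefore p is ramified.

ramified


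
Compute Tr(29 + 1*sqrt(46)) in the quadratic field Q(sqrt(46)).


Tr(a + b*sqrt(d)) = (a + b*sqrt(d)) + (a - b*sqrt(d)) = 2a
= 2 * (29)
= 58

58


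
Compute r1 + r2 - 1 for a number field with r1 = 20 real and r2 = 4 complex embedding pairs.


By Dirichlet's unit theorem:
rank = r1 + r2 - 1
= 20 + 4 - 1
= 23

23


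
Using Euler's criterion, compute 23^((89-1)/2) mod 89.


p = 89 is prime and the exponent is (p-1)/2 = 44, so by Euler's criterion 23^44 = (23/89) = +1 or -1 mod 89.
Compute by square-and-multiply:
  44 = 32 + 8 + 4 (binary 101100)
  Repeated squaring mod 89: 23^1 = 23, 23^2 = 84, 23^4 = 25, 23^8 = 2, 23^16 = 4, 23^32 = 16
  23^44 = 23^32 * 23^8 * 23^4 = 16 * 2 * 25 mod 89
    16 * 2 = 32 = 32 mod 89
    32 * 25 = 800 = 88 mod 89
  23^44 = 88 mod 89
Result 88 = p - 1 = -1 mod 89: 23 is a quadratic non-residue mod 89. As a residue in [0, p-1] the value is 88.
23^44 mod 89 = 88

88


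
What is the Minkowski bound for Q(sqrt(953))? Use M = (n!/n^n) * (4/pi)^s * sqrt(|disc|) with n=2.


d = 953, d mod 4 = 1, so disc(K) = d = 953; |disc(K)| = 953
Real quadratic field, so n = 2, s = r2 = 0, r1 = 2
M = (n!/n^n) * (4/pi)^s * sqrt(|disc(K)|) = (2!/2^2) * (4/pi)^0 * sqrt(953)
= 0.5 * 1.000000 * 30.870698
= 15.4353

15.4353


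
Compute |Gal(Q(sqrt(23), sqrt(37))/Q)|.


The 2 square roots of distinct primes are multiplicatively independent over Q,
so [K:Q] = 2^2 and Gal(K/Q) is isomorphic to (Z/2Z)^2.
|Gal| = 2^2 = 4

4


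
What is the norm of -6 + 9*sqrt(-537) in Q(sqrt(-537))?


N(a + b*sqrt(d)) = a^2 - d*b^2
= (-6)^2 - (-537)*(9)^2
= 36 + 43497
= 43533

43533


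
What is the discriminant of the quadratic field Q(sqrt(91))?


For K = Q(sqrt(d)) with d squarefree: disc(K) = d if d = 1 mod 4, and disc(K) = 4d if d = 2 or 3 mod 4.
Here d = 91, and d mod 4 = 3.
d = 3 mod 4, not 1 (O_K = Z[sqrt(d)]), so disc(K) = 4d = 4 * (91) = 364

364


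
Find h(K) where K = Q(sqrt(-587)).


K = Q(sqrt(-587)). d mod 4 = 1, so D = disc(K) = d = -587
h(K) equals the number of primitive reduced positive-definite forms (a, b, c) = a*x^2 + b*x*y + c*y^2 with b^2 - 4ac = D,
where reduced means |b| <= a <= c, with b >= 0 whenever |b| = a or a = c, and primitive means gcd(a, b, c) = 1.
Reduced forces 3a^2 <= |D| = 587, so 1 <= a <= 13; b must have the parity of D, and c = (b^2 - D)/(4a) must be an integer >= a.
Enumerate a = 1..13, b in [-a, a]:
  a=1: (1, 1, 147)  [1]
  a=2: none
  a=3: (3, -1, 49), (3, 1, 49)  [2]
  a=4..6: none
  a=7: (7, -1, 21), (7, 1, 21)  [2]
  a=8: none
  a=9: (9, -5, 17), (9, 5, 17)  [2]
  a=10..13: none
Total reduced forms: 1 + 2 + 2 + 2 = 7
h = 7

7


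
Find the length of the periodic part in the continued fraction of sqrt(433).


Run the CF algorithm for sqrt(433).
a_0 = floor(sqrt(433)) = 20; set m_0=0, q_0=1.
Recurrence: m' = q*a - m,  q' = (d - m'^2)/q,  a' = floor((a_0 + m')/q').
  step 1: m=20, q=33, a=1
  step 2: m=13, q=8, a=4
  step 3: m=19, q=9, a=4
  step 4: m=17, q=16, a=2
  step 5: m=15, q=13, a=2
  step 6: m=11, q=24, a=1
  step 7: m=13, q=11, a=3
  step 8: m=20, q=3, a=13
  step 9: m=19, q=24, a=1
  step 10: m=5, q=17, a=1
  step 11: m=12, q=17, a=1
  step 12: m=5, q=24, a=1
  step 13: m=19, q=3, a=13
  step 14: m=20, q=11, a=3
  step 15: m=13, q=24, a=1
  step 16: m=11, q=13, a=2
  step 17: m=15, q=16, a=2
  step 18: m=17, q=9, a=4
  step 19: m=19, q=8, a=4
  step 20: m=13, q=33, a=1
  step 21: m=20, q=1, a=40
a_21 = 2*a_0 = 40, so the period closes here.
sqrt(433) = [20; 1, 4, 4, 2, 2, 1, 3, 13, 1, 1, 1, 1, 13, 3, 1, 2, 2, 4, 4, 1, 40]
Period length = 21

21


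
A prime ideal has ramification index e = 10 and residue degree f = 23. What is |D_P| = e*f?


|D_P| = e * f
= 10 * 23
= 230

230


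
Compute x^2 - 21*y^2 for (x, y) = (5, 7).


x^2 - d*y^2
= 5^2 - 21*7^2
= 25 - 1029
= -1004

-1004


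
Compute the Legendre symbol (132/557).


p = 557 is prime, so compute (132/557) with the reciprocity algorithm (Jacobi-symbol steps: pull out 2s via (2/n), flip via reciprocity, reduce):
  pull out 2: (2/557) = -1  (since 557 mod 8 = 5)
  pull out 2: (2/557) = -1  (since 557 mod 8 = 5)
  reciprocity: (33/557) -> +(557/33)
  reduce: (29/33)
  reciprocity: (29/33) -> +(33/29)
  reduce: (4/29)
  pull out 2: (2/29) = -1  (since 29 mod 8 = 5)
  pull out 2: (2/29) = -1  (since 29 mod 8 = 5)
  (1/29) = 1
Product of signs = 1
(132/557) = 1

1


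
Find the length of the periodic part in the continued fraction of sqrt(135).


Run the CF algorithm for sqrt(135).
a_0 = floor(sqrt(135)) = 11; set m_0=0, q_0=1.
Recurrence: m' = q*a - m,  q' = (d - m'^2)/q,  a' = floor((a_0 + m')/q').
  step 1: m=11, q=14, a=1
  step 2: m=3, q=9, a=1
  step 3: m=6, q=11, a=1
  step 4: m=5, q=10, a=1
  step 5: m=5, q=11, a=1
  step 6: m=6, q=9, a=1
  step 7: m=3, q=14, a=1
  step 8: m=11, q=1, a=22
a_8 = 2*a_0 = 22, so the period closes here.
sqrt(135) = [11; 1, 1, 1, 1, 1, 1, 1, 22]
Period length = 8

8


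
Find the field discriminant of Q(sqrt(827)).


For K = Q(sqrt(d)) with d squarefree: disc(K) = d if d = 1 mod 4, and disc(K) = 4d if d = 2 or 3 mod 4.
Here d = 827, and d mod 4 = 3.
d = 3 mod 4, not 1 (O_K = Z[sqrt(d)]), so disc(K) = 4d = 4 * (827) = 3308

3308


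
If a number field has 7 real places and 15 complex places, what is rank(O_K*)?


By Dirichlet's unit theorem:
rank = r1 + r2 - 1
= 7 + 15 - 1
= 21

21


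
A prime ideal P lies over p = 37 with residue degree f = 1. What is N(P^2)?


N(P^a) = p^(a*f)
= 37^(2*1)
= 37^2
= 1369

1369


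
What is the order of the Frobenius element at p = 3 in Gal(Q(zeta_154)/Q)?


The Frobenius at p in Gal(Q(zeta_n)/Q) = (Z/nZ)* is the class of p, so its order is ord_154(3), the smallest k >= 1 with 3^k = 1 mod 154.
n = 154 = 2 * 7 * 11, phi(154) = 60; the order divides phi(n).
Divisors of 60: 1, 2, 3, 4, 5, 6, 10, 12, 15, 20, 30, 60
Repeated squaring mod 154: 3^1 = 3, 3^2 = 9, 3^4 = 81, 3^8 = 93, 3^16 = 25, 3^32 = 9
Test divisors in increasing order:
  k=1: 3^1 = 3 mod 154
  k=2: 3^2 = 9 mod 154
  k=3: 3^3 = 9 * 3 = 27 mod 154
  k=4: 3^4 = 81 mod 154
  k=5: 3^5 = 81 * 3 = 89 mod 154
  k=6: 3^6 = 81 * 9 = 113 mod 154
  k=10: 3^10 = 93 * 9 = 67 mod 154
  k=12: 3^12 = 93 * 81 = 141 mod 154
  k=15: 3^15 = 93 * 81 * 9 * 3 = 111 mod 154
  k=20: 3^20 = 25 * 81 = 23 mod 154
  k=30: 3^30 = 25 * 93 * 81 * 9 = 1 mod 154  <- first divisor giving 1
Order = 30

30


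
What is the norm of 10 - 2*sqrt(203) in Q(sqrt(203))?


N(a + b*sqrt(d)) = a^2 - d*b^2
= (10)^2 - (203)*(-2)^2
= 100 - 812
= -712

-712


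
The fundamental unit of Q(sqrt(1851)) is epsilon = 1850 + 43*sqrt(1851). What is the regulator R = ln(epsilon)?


epsilon = 1850 + 43*sqrt(1851)
= 3699.9997
R = ln(3699.9997)
= 8.2161

8.2161


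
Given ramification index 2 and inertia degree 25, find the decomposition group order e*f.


|D_P| = e * f
= 2 * 25
= 50

50


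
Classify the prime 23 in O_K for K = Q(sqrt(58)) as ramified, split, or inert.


K = Q(sqrt(58)). Since d mod 4 = 2, disc(K) = 232.
Check p | disc: 232 mod 23 = 2.
p does not divide disc. Compute Legendre symbol (d/p):
12^((23-1)/2) mod 23 = 1
(d/p) = 1, so p splits: (p) = P*P' with e=1, f=1, g=2.
Therefore p is split.

split


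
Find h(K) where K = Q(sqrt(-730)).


K = Q(sqrt(-730)). d mod 4 = 2, so D = disc(K) = 4d = -2920
h(K) equals the number of primitive reduced positive-definite forms (a, b, c) = a*x^2 + b*x*y + c*y^2 with b^2 - 4ac = D,
where reduced means |b| <= a <= c, with b >= 0 whenever |b| = a or a = c, and primitive means gcd(a, b, c) = 1.
Reduced forces 3a^2 <= |D| = 2920, so 1 <= a <= 31; b must have the parity of D, and c = (b^2 - D)/(4a) must be an integer >= a.
Enumerate a = 1..31, b in [-a, a]:
  a=1: (1, 0, 730)  [1]
  a=2: (2, 0, 365)  [1]
  a=3..4: none
  a=5: (5, 0, 146)  [1]
  a=6..9: none
  a=10: (10, 0, 73)  [1]
  a=11..16: none
  a=17: (17, -2, 43), (17, 2, 43)  [2]
  a=18: none
  a=19: (19, -14, 41), (19, 14, 41)  [2]
  a=20..22: none
  a=23: (23, -22, 37), (23, 22, 37)  [2]
  a=24..28: none
  a=29: (29, -26, 31), (29, 26, 31)  [2]
  a=30..31: none
Total reduced forms: 1 + 1 + 1 + 1 + 2 + 2 + 2 + 2 = 12
h = 12

12


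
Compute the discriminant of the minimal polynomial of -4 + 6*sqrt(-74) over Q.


The element -4 + 6*sqrt(-74) has minimal polynomial:
x^2 + 8*x + 2680
Discriminant = (8)^2 - 4*(2680)
= 64 - 10720
= -10656

-10656


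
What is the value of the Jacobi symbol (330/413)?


Compute (330/413) via quadratic reciprocity:
  pull out 2: (2/413) = -1  (since 413 mod 8 = 5)
  reciprocity: (165/413) -> +(413/165)
  reduce: (83/165)
  reciprocity: (83/165) -> +(165/83)
  reduce: (82/83)
  pull out 2: (2/83) = -1  (since 83 mod 8 = 3)
  reciprocity: (41/83) -> +(83/41)
  reduce: (1/41)
  (1/41) = 1
Product of signs = 1

1


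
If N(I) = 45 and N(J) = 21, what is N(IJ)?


N(IJ) = N(I) * N(J)
= 45 * 21
= 945

945


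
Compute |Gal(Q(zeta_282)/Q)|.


|Gal(Q(zeta_282)/Q)| = phi(282)
= 92

92


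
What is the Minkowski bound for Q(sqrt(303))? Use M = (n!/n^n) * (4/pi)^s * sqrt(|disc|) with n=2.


d = 303, d mod 4 = 3, so disc(K) = 4d = 1212; |disc(K)| = 1212
Real quadratic field, so n = 2, s = r2 = 0, r1 = 2
M = (n!/n^n) * (4/pi)^s * sqrt(|disc(K)|) = (2!/2^2) * (4/pi)^0 * sqrt(1212)
= 0.5 * 1.000000 * 34.813790
= 17.4069

17.4069


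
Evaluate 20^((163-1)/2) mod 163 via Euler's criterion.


p = 163 is prime and the exponent is (p-1)/2 = 81, so by Euler's criterion 20^81 = (20/163) = +1 or -1 mod 163.
Compute by square-and-multiply:
  81 = 64 + 16 + 1 (binary 1010001)
  Repeated squaring mod 163: 20^1 = 20, 20^2 = 74, 20^4 = 97, 20^8 = 118, 20^16 = 69, 20^32 = 34, 20^64 = 15
  20^81 = 20^64 * 20^16 * 20^1 = 15 * 69 * 20 mod 163
    15 * 69 = 1035 = 57 mod 163
    57 * 20 = 1140 = 162 mod 163
  20^81 = 162 mod 163
Result 162 = p - 1 = -1 mod 163: 20 is a quadratic non-residue mod 163. As a residue in [0, p-1] the value is 162.
20^81 mod 163 = 162

162


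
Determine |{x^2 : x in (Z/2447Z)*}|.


For prime p, the number of non-zero quadratic residues is (p-1)/2.
= (2447-1)/2
= 1223

1223


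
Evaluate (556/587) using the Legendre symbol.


p = 587 is prime, so compute (556/587) with the reciprocity algorithm (Jacobi-symbol steps: pull out 2s via (2/n), flip via reciprocity, reduce):
  pull out 2: (2/587) = -1  (since 587 mod 8 = 3)
  pull out 2: (2/587) = -1  (since 587 mod 8 = 3)
  reciprocity: (139/587) -> -(587/139)
  reduce: (31/139)
  reciprocity: (31/139) -> -(139/31)
  reduce: (15/31)
  reciprocity: (15/31) -> -(31/15)
  reduce: (1/15)
  (1/15) = 1
Product of signs = -1
(556/587) = -1

-1


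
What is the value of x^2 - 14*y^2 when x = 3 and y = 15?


x^2 - d*y^2
= 3^2 - 14*15^2
= 9 - 3150
= -3141

-3141


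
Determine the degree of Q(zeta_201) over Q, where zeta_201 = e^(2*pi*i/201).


The degree equals Euler's totient phi(201).
201 = 3 * 67
phi(201) = 132

132


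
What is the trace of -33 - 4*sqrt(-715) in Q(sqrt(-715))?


Tr(a + b*sqrt(d)) = (a + b*sqrt(d)) + (a - b*sqrt(d)) = 2a
= 2 * (-33)
= -66

-66


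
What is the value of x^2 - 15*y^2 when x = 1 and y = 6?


x^2 - d*y^2
= 1^2 - 15*6^2
= 1 - 540
= -539

-539


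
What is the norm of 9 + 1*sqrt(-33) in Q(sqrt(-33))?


N(a + b*sqrt(d)) = a^2 - d*b^2
= (9)^2 - (-33)*(1)^2
= 81 + 33
= 114

114


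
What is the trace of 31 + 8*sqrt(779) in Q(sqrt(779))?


Tr(a + b*sqrt(d)) = (a + b*sqrt(d)) + (a - b*sqrt(d)) = 2a
= 2 * (31)
= 62

62


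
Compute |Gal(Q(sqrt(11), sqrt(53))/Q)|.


The 2 square roots of distinct primes are multiplicatively independent over Q,
so [K:Q] = 2^2 and Gal(K/Q) is isomorphic to (Z/2Z)^2.
|Gal| = 2^2 = 4

4


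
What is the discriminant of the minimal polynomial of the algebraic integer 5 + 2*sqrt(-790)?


The element 5 + 2*sqrt(-790) has minimal polynomial:
x^2 - 10*x + 3185
Discriminant = (-10)^2 - 4*(3185)
= 100 - 12740
= -12640

-12640


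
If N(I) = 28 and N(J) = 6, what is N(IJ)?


N(IJ) = N(I) * N(J)
= 28 * 6
= 168

168


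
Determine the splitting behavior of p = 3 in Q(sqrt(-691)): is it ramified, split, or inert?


K = Q(sqrt(-691)). Since d mod 4 = 1, disc(K) = -691.
Check p | disc: -691 mod 3 = 2.
p does not divide disc. Compute Legendre symbol (d/p):
2^((3-1)/2) mod 3 = -1
(d/p) = -1, so p is inert: (p) stays prime with e=1, f=2, g=1.
Therefore p is inert.

inert


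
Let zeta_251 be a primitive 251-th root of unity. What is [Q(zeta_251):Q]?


The degree equals Euler's totient phi(251).
251 = 251
phi(251) = 250

250


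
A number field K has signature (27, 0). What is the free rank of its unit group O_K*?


By Dirichlet's unit theorem:
rank = r1 + r2 - 1
= 27 + 0 - 1
= 26

26


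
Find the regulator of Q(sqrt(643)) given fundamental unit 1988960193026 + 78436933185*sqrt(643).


epsilon = 1988960193026 + 78436933185*sqrt(643)
= 3.9779e+12
R = ln(3.9779e+12)
= 29.0118

29.0118


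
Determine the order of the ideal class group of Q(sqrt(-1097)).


K = Q(sqrt(-1097)). d mod 4 = 3, so D = disc(K) = 4d = -4388
h(K) equals the number of primitive reduced positive-definite forms (a, b, c) = a*x^2 + b*x*y + c*y^2 with b^2 - 4ac = D,
where reduced means |b| <= a <= c, with b >= 0 whenever |b| = a or a = c, and primitive means gcd(a, b, c) = 1.
Reduced forces 3a^2 <= |D| = 4388, so 1 <= a <= 38; b must have the parity of D, and c = (b^2 - D)/(4a) must be an integer >= a.
Enumerate a = 1..38, b in [-a, a]:
  a=1: (1, 0, 1097)  [1]
  a=2: (2, 2, 549)  [1]
  a=3: (3, -2, 366), (3, 2, 366)  [2]
  a=4..5: none
  a=6: (6, -2, 183), (6, 2, 183)  [2]
  a=7: (7, -6, 158), (7, 6, 158)  [2]
  a=8: none
  a=9: (9, -2, 122), (9, 2, 122)  [2]
  a=10: none
  a=11: (11, -10, 102), (11, 10, 102)  [2]
  a=12..13: none
  a=14: (14, -6, 79), (14, 6, 79)  [2]
  a=15..16: none
  a=17: (17, -10, 66), (17, 10, 66)  [2]
  a=18: (18, -2, 61), (18, 2, 61)  [2]
  a=19: (19, -18, 62), (19, 18, 62)  [2]
  a=20: none
  a=21: (21, -20, 57), (21, -8, 53), (21, 8, 53), (21, 20, 57)  [4]
  a=22: (22, -10, 51), (22, 10, 51)  [2]
  a=23..26: none
  a=27: (27, -16, 43), (27, 16, 43)  [2]
  a=28: none
  a=29: (29, -22, 42), (29, 22, 42)  [2]
  a=30: none
  a=31: (31, -18, 38), (31, 18, 38)  [2]
  a=32: none
  a=33: (33, -32, 41), (33, -10, 34), (33, 10, 34), (33, 32, 41)  [4]
  a=34..38: none
Total reduced forms: 1 + 1 + 2 + 2 + 2 + 2 + 2 + 2 + 2 + 2 + 2 + 4 + 2 + 2 + 2 + 2 + 4 = 36
h = 36

36


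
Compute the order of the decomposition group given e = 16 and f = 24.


|D_P| = e * f
= 16 * 24
= 384

384


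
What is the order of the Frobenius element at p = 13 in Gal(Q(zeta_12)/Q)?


The Frobenius at p in Gal(Q(zeta_n)/Q) = (Z/nZ)* is the class of p, so its order is ord_12(13), the smallest k >= 1 with 13^k = 1 mod 12.
n = 12 = 2^2 * 3, phi(12) = 4; the order divides phi(n).
Divisors of 4: 1, 2, 4
Repeated squaring mod 12: 13^1 = 1, 13^2 = 1, 13^4 = 1
Test divisors in increasing order:
  k=1: 13^1 = 1 mod 12  <- first divisor giving 1
Order = 1

1


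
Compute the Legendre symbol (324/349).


p = 349 is prime, so compute (324/349) with the reciprocity algorithm (Jacobi-symbol steps: pull out 2s via (2/n), flip via reciprocity, reduce):
  pull out 2: (2/349) = -1  (since 349 mod 8 = 5)
  pull out 2: (2/349) = -1  (since 349 mod 8 = 5)
  reciprocity: (81/349) -> +(349/81)
  reduce: (25/81)
  reciprocity: (25/81) -> +(81/25)
  reduce: (6/25)
  pull out 2: (2/25) = +1  (since 25 mod 8 = 1)
  reciprocity: (3/25) -> +(25/3)
  reduce: (1/3)
  (1/3) = 1
Product of signs = 1
(324/349) = 1

1


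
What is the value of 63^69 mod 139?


p = 139 is prime and the exponent is (p-1)/2 = 69, so by Euler's criterion 63^69 = (63/139) = +1 or -1 mod 139.
Compute by square-and-multiply:
  69 = 64 + 4 + 1 (binary 1000101)
  Repeated squaring mod 139: 63^1 = 63, 63^2 = 77, 63^4 = 91, 63^8 = 80, 63^16 = 6, 63^32 = 36, 63^64 = 45
  63^69 = 63^64 * 63^4 * 63^1 = 45 * 91 * 63 mod 139
    45 * 91 = 4095 = 64 mod 139
    64 * 63 = 4032 = 1 mod 139
  63^69 = 1 mod 139
Result 1: 63 is a quadratic residue mod 139.
63^69 mod 139 = 1

1


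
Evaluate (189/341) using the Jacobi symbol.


Compute (189/341) via quadratic reciprocity:
  reciprocity: (189/341) -> +(341/189)
  reduce: (152/189)
  pull out 2: (2/189) = -1  (since 189 mod 8 = 5)
  pull out 2: (2/189) = -1  (since 189 mod 8 = 5)
  pull out 2: (2/189) = -1  (since 189 mod 8 = 5)
  reciprocity: (19/189) -> +(189/19)
  reduce: (18/19)
  pull out 2: (2/19) = -1  (since 19 mod 8 = 3)
  reciprocity: (9/19) -> +(19/9)
  reduce: (1/9)
  (1/9) = 1
Product of signs = 1

1


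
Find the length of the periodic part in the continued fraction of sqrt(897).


Run the CF algorithm for sqrt(897).
a_0 = floor(sqrt(897)) = 29; set m_0=0, q_0=1.
Recurrence: m' = q*a - m,  q' = (d - m'^2)/q,  a' = floor((a_0 + m')/q').
  step 1: m=29, q=56, a=1
  step 2: m=27, q=3, a=18
  step 3: m=27, q=56, a=1
  step 4: m=29, q=1, a=58
a_4 = 2*a_0 = 58, so the period closes here.
sqrt(897) = [29; 1, 18, 1, 58]
Period length = 4

4


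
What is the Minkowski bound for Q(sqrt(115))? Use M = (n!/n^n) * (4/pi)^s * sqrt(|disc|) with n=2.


d = 115, d mod 4 = 3, so disc(K) = 4d = 460; |disc(K)| = 460
Real quadratic field, so n = 2, s = r2 = 0, r1 = 2
M = (n!/n^n) * (4/pi)^s * sqrt(|disc(K)|) = (2!/2^2) * (4/pi)^0 * sqrt(460)
= 0.5 * 1.000000 * 21.447611
= 10.7238

10.7238


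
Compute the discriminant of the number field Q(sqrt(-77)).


For K = Q(sqrt(d)) with d squarefree: disc(K) = d if d = 1 mod 4, and disc(K) = 4d if d = 2 or 3 mod 4.
Here d = -77, and d mod 4 = 3.
d = 3 mod 4, not 1 (O_K = Z[sqrt(d)]), so disc(K) = 4d = 4 * (-77) = -308

-308


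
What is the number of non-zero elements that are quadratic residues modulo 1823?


For prime p, the number of non-zero quadratic residues is (p-1)/2.
= (1823-1)/2
= 911

911


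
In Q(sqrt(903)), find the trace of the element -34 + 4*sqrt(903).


Tr(a + b*sqrt(d)) = (a + b*sqrt(d)) + (a - b*sqrt(d)) = 2a
= 2 * (-34)
= -68

-68


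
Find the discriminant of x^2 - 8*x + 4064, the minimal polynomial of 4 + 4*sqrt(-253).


The element 4 + 4*sqrt(-253) has minimal polynomial:
x^2 - 8*x + 4064
Discriminant = (-8)^2 - 4*(4064)
= 64 - 16256
= -16192

-16192


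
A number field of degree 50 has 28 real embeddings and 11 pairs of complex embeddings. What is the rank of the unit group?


By Dirichlet's unit theorem:
rank = r1 + r2 - 1
= 28 + 11 - 1
= 38

38


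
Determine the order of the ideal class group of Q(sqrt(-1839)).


K = Q(sqrt(-1839)). d mod 4 = 1, so D = disc(K) = d = -1839
h(K) equals the number of primitive reduced positive-definite forms (a, b, c) = a*x^2 + b*x*y + c*y^2 with b^2 - 4ac = D,
where reduced means |b| <= a <= c, with b >= 0 whenever |b| = a or a = c, and primitive means gcd(a, b, c) = 1.
Reduced forces 3a^2 <= |D| = 1839, so 1 <= a <= 24; b must have the parity of D, and c = (b^2 - D)/(4a) must be an integer >= a.
Enumerate a = 1..24, b in [-a, a]:
  a=1: (1, 1, 460)  [1]
  a=2: (2, -1, 230), (2, 1, 230)  [2]
  a=3: (3, 3, 154)  [1]
  a=4: (4, -1, 115), (4, 1, 115)  [2]
  a=5: (5, -1, 92), (5, 1, 92)  [2]
  a=6: (6, -3, 77), (6, 3, 77)  [2]
  a=7: (7, -3, 66), (7, 3, 66)  [2]
  a=8: (8, -7, 59), (8, 7, 59)  [2]
  a=9: none
  a=10: (10, -9, 48), (10, -1, 46), (10, 1, 46), (10, 9, 48)  [4]
  a=11: (11, -3, 42), (11, 3, 42)  [2]
  a=12: (12, -9, 40), (12, 9, 40)  [2]
  a=13: none
  a=14: (14, -11, 35), (14, -3, 33), (14, 3, 33), (14, 11, 35)  [4]
  a=15: (15, -9, 32), (15, 9, 32)  [2]
  a=16: (16, -9, 30), (16, 9, 30)  [2]
  a=17..18: none
  a=19: (19, -17, 28), (19, 17, 28)  [2]
  a=20: (20, -9, 24), (20, -1, 23), (20, 1, 23), (20, 9, 24)  [4]
  a=21: (21, -3, 22), (21, 3, 22)  [2]
  a=22: (22, -19, 25), (22, 19, 25)  [2]
  a=23..24: none
Total reduced forms: 1 + 2 + 1 + 2 + 2 + 2 + 2 + 2 + 4 + 2 + 2 + 4 + 2 + 2 + 2 + 4 + 2 + 2 = 40
h = 40

40


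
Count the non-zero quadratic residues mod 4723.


For prime p, the number of non-zero quadratic residues is (p-1)/2.
= (4723-1)/2
= 2361

2361


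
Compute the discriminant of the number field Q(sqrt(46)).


For K = Q(sqrt(d)) with d squarefree: disc(K) = d if d = 1 mod 4, and disc(K) = 4d if d = 2 or 3 mod 4.
Here d = 46, and d mod 4 = 2.
d = 2 mod 4, not 1 (O_K = Z[sqrt(d)]), so disc(K) = 4d = 4 * (46) = 184

184


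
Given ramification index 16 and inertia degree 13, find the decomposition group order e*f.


|D_P| = e * f
= 16 * 13
= 208

208


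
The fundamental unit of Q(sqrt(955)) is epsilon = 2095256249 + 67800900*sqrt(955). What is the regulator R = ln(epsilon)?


epsilon = 2095256249 + 67800900*sqrt(955)
= 4.1905e+09
R = ln(4.1905e+09)
= 22.1561

22.1561


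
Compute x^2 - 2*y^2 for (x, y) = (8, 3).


x^2 - d*y^2
= 8^2 - 2*3^2
= 64 - 18
= 46

46


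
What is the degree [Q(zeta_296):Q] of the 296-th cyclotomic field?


The degree equals Euler's totient phi(296).
296 = 2^3 * 37
phi(296) = 144

144


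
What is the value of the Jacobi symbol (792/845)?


Compute (792/845) via quadratic reciprocity:
  pull out 2: (2/845) = -1  (since 845 mod 8 = 5)
  pull out 2: (2/845) = -1  (since 845 mod 8 = 5)
  pull out 2: (2/845) = -1  (since 845 mod 8 = 5)
  reciprocity: (99/845) -> +(845/99)
  reduce: (53/99)
  reciprocity: (53/99) -> +(99/53)
  reduce: (46/53)
  pull out 2: (2/53) = -1  (since 53 mod 8 = 5)
  reciprocity: (23/53) -> +(53/23)
  reduce: (7/23)
  reciprocity: (7/23) -> -(23/7)
  reduce: (2/7)
  pull out 2: (2/7) = +1  (since 7 mod 8 = 7)
  (1/7) = 1
Product of signs = -1

-1


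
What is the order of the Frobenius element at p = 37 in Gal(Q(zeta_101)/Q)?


The Frobenius at p in Gal(Q(zeta_n)/Q) = (Z/nZ)* is the class of p, so its order is ord_101(37), the smallest k >= 1 with 37^k = 1 mod 101.
n = 101 = 101, phi(101) = 100; the order divides phi(n).
Divisors of 100: 1, 2, 4, 5, 10, 20, 25, 50, 100
Repeated squaring mod 101: 37^1 = 37, 37^2 = 56, 37^4 = 5, 37^8 = 25, 37^16 = 19, 37^32 = 58, 37^64 = 31
Test divisors in increasing order:
  k=1: 37^1 = 37 mod 101
  k=2: 37^2 = 56 mod 101
  k=4: 37^4 = 5 mod 101
  k=5: 37^5 = 5 * 37 = 84 mod 101
  k=10: 37^10 = 25 * 56 = 87 mod 101
  k=20: 37^20 = 19 * 5 = 95 mod 101
  k=25: 37^25 = 19 * 25 * 37 = 1 mod 101  <- first divisor giving 1
Order = 25

25


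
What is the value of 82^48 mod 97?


p = 97 is prime and the exponent is (p-1)/2 = 48, so by Euler's criterion 82^48 = (82/97) = +1 or -1 mod 97.
Compute by square-and-multiply:
  48 = 32 + 16 (binary 110000)
  Repeated squaring mod 97: 82^1 = 82, 82^2 = 31, 82^4 = 88, 82^8 = 81, 82^16 = 62, 82^32 = 61
  82^48 = 82^32 * 82^16 = 61 * 62 mod 97
    61 * 62 = 3782 = 96 mod 97
  82^48 = 96 mod 97
Result 96 = p - 1 = -1 mod 97: 82 is a quadratic non-residue mod 97. As a residue in [0, p-1] the value is 96.
82^48 mod 97 = 96

96


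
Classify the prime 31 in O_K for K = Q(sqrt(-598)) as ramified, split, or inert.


K = Q(sqrt(-598)). Since d mod 4 = 2, disc(K) = -2392.
Check p | disc: -2392 mod 31 = 26.
p does not divide disc. Compute Legendre symbol (d/p):
22^((31-1)/2) mod 31 = -1
(d/p) = -1, so p is inert: (p) stays prime with e=1, f=2, g=1.
Therefore p is inert.

inert


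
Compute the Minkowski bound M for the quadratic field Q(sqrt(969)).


d = 969, d mod 4 = 1, so disc(K) = d = 969; |disc(K)| = 969
Real quadratic field, so n = 2, s = r2 = 0, r1 = 2
M = (n!/n^n) * (4/pi)^s * sqrt(|disc(K)|) = (2!/2^2) * (4/pi)^0 * sqrt(969)
= 0.5 * 1.000000 * 31.128765
= 15.5644

15.5644


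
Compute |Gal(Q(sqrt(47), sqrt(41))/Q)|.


The 2 square roots of distinct primes are multiplicatively independent over Q,
so [K:Q] = 2^2 and Gal(K/Q) is isomorphic to (Z/2Z)^2.
|Gal| = 2^2 = 4

4


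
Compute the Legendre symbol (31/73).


p = 73 is prime, so compute (31/73) with the reciprocity algorithm (Jacobi-symbol steps: pull out 2s via (2/n), flip via reciprocity, reduce):
  reciprocity: (31/73) -> +(73/31)
  reduce: (11/31)
  reciprocity: (11/31) -> -(31/11)
  reduce: (9/11)
  reciprocity: (9/11) -> +(11/9)
  reduce: (2/9)
  pull out 2: (2/9) = +1  (since 9 mod 8 = 1)
  (1/9) = 1
Product of signs = -1
(31/73) = -1

-1


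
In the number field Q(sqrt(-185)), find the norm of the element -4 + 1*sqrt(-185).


N(a + b*sqrt(d)) = a^2 - d*b^2
= (-4)^2 - (-185)*(1)^2
= 16 + 185
= 201

201


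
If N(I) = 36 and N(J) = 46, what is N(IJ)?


N(IJ) = N(I) * N(J)
= 36 * 46
= 1656

1656


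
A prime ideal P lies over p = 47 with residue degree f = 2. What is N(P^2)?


N(P^a) = p^(a*f)
= 47^(2*2)
= 47^4
= 4879681

4879681


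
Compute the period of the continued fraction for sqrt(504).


Run the CF algorithm for sqrt(504).
a_0 = floor(sqrt(504)) = 22; set m_0=0, q_0=1.
Recurrence: m' = q*a - m,  q' = (d - m'^2)/q,  a' = floor((a_0 + m')/q').
  step 1: m=22, q=20, a=2
  step 2: m=18, q=9, a=4
  step 3: m=18, q=20, a=2
  step 4: m=22, q=1, a=44
a_4 = 2*a_0 = 44, so the period closes here.
sqrt(504) = [22; 2, 4, 2, 44]
Period length = 4

4


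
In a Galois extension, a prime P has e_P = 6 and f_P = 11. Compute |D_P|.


|D_P| = e * f
= 6 * 11
= 66

66


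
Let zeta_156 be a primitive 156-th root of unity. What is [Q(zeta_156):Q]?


The degree equals Euler's totient phi(156).
156 = 2^2 * 3 * 13
phi(156) = 48

48


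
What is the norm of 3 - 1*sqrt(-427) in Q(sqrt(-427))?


N(a + b*sqrt(d)) = a^2 - d*b^2
= (3)^2 - (-427)*(-1)^2
= 9 + 427
= 436

436


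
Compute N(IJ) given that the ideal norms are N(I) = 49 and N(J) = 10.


N(IJ) = N(I) * N(J)
= 49 * 10
= 490

490


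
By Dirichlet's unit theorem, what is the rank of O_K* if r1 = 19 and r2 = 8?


By Dirichlet's unit theorem:
rank = r1 + r2 - 1
= 19 + 8 - 1
= 26

26


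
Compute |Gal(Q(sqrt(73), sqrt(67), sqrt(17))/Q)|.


The 3 square roots of distinct primes are multiplicatively independent over Q,
so [K:Q] = 2^3 and Gal(K/Q) is isomorphic to (Z/2Z)^3.
|Gal| = 2^3 = 8

8


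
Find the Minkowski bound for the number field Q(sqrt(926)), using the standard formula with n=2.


d = 926, d mod 4 = 2, so disc(K) = 4d = 3704; |disc(K)| = 3704
Real quadratic field, so n = 2, s = r2 = 0, r1 = 2
M = (n!/n^n) * (4/pi)^s * sqrt(|disc(K)|) = (2!/2^2) * (4/pi)^0 * sqrt(3704)
= 0.5 * 1.000000 * 60.860496
= 30.4302

30.4302


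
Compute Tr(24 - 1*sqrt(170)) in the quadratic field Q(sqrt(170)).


Tr(a + b*sqrt(d)) = (a + b*sqrt(d)) + (a - b*sqrt(d)) = 2a
= 2 * (24)
= 48

48


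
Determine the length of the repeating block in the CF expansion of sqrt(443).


Run the CF algorithm for sqrt(443).
a_0 = floor(sqrt(443)) = 21; set m_0=0, q_0=1.
Recurrence: m' = q*a - m,  q' = (d - m'^2)/q,  a' = floor((a_0 + m')/q').
  step 1: m=21, q=2, a=21
  step 2: m=21, q=1, a=42
a_2 = 2*a_0 = 42, so the period closes here.
sqrt(443) = [21; 21, 42]
Period length = 2

2


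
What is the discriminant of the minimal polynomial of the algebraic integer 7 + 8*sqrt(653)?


The element 7 + 8*sqrt(653) has minimal polynomial:
x^2 - 14*x - 41743
Discriminant = (-14)^2 - 4*(-41743)
= 196 + 166972
= 167168

167168


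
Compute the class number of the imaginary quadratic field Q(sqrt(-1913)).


K = Q(sqrt(-1913)). d mod 4 = 3, so D = disc(K) = 4d = -7652
h(K) equals the number of primitive reduced positive-definite forms (a, b, c) = a*x^2 + b*x*y + c*y^2 with b^2 - 4ac = D,
where reduced means |b| <= a <= c, with b >= 0 whenever |b| = a or a = c, and primitive means gcd(a, b, c) = 1.
Reduced forces 3a^2 <= |D| = 7652, so 1 <= a <= 50; b must have the parity of D, and c = (b^2 - D)/(4a) must be an integer >= a.
Enumerate a = 1..50, b in [-a, a]:
  a=1: (1, 0, 1913)  [1]
  a=2: (2, 2, 957)  [1]
  a=3: (3, -2, 638), (3, 2, 638)  [2]
  a=4..5: none
  a=6: (6, -2, 319), (6, 2, 319)  [2]
  a=7..8: none
  a=9: (9, -4, 213), (9, 4, 213)  [2]
  a=10: none
  a=11: (11, -2, 174), (11, 2, 174)  [2]
  a=12..16: none
  a=17: (17, -10, 114), (17, 10, 114)  [2]
  a=18: (18, -14, 109), (18, 14, 109)  [2]
  a=19: (19, -10, 102), (19, 10, 102)  [2]
  a=20..21: none
  a=22: (22, -2, 87), (22, 2, 87)  [2]
  a=23..26: none
  a=27: (27, -4, 71), (27, 4, 71)  [2]
  a=28: none
  a=29: (29, -2, 66), (29, 2, 66)  [2]
  a=30: none
  a=31: (31, -6, 62), (31, 6, 62)  [2]
  a=32: none
  a=33: (33, -20, 61), (33, -2, 58), (33, 2, 58), (33, 20, 61)  [4]
  a=34: (34, -10, 57), (34, 10, 57)  [2]
  a=35..36: none
  a=37: (37, -28, 57), (37, 28, 57)  [2]
  a=38: (38, -10, 51), (38, 10, 51)  [2]
  a=39..46: none
  a=47: (47, -44, 51), (47, 44, 51)  [2]
  a=48..50: none
Total reduced forms: 1 + 1 + 2 + 2 + 2 + 2 + 2 + 2 + 2 + 2 + 2 + 2 + 2 + 4 + 2 + 2 + 2 + 2 = 36
h = 36

36


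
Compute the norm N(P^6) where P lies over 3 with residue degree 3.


N(P^a) = p^(a*f)
= 3^(6*3)
= 3^18
= 387420489

387420489


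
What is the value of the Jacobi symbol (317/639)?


Compute (317/639) via quadratic reciprocity:
  reciprocity: (317/639) -> +(639/317)
  reduce: (5/317)
  reciprocity: (5/317) -> +(317/5)
  reduce: (2/5)
  pull out 2: (2/5) = -1  (since 5 mod 8 = 5)
  (1/5) = 1
Product of signs = -1

-1


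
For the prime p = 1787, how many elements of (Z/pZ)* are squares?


For prime p, the number of non-zero quadratic residues is (p-1)/2.
= (1787-1)/2
= 893

893


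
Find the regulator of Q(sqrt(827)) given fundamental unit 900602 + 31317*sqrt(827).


epsilon = 900602 + 31317*sqrt(827)
= 1.8012e+06
R = ln(1.8012e+06)
= 14.4040

14.4040


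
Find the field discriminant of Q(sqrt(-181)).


For K = Q(sqrt(d)) with d squarefree: disc(K) = d if d = 1 mod 4, and disc(K) = 4d if d = 2 or 3 mod 4.
Here d = -181, and d mod 4 = 3.
d = 3 mod 4, not 1 (O_K = Z[sqrt(d)]), so disc(K) = 4d = 4 * (-181) = -724

-724


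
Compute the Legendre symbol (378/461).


p = 461 is prime, so compute (378/461) with the reciprocity algorithm (Jacobi-symbol steps: pull out 2s via (2/n), flip via reciprocity, reduce):
  pull out 2: (2/461) = -1  (since 461 mod 8 = 5)
  reciprocity: (189/461) -> +(461/189)
  reduce: (83/189)
  reciprocity: (83/189) -> +(189/83)
  reduce: (23/83)
  reciprocity: (23/83) -> -(83/23)
  reduce: (14/23)
  pull out 2: (2/23) = +1  (since 23 mod 8 = 7)
  reciprocity: (7/23) -> -(23/7)
  reduce: (2/7)
  pull out 2: (2/7) = +1  (since 7 mod 8 = 7)
  (1/7) = 1
Product of signs = -1
(378/461) = -1

-1


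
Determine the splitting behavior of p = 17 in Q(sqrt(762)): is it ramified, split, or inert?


K = Q(sqrt(762)). Since d mod 4 = 2, disc(K) = 3048.
Check p | disc: 3048 mod 17 = 5.
p does not divide disc. Compute Legendre symbol (d/p):
14^((17-1)/2) mod 17 = -1
(d/p) = -1, so p is inert: (p) stays prime with e=1, f=2, g=1.
Therefore p is inert.

inert


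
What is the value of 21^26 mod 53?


p = 53 is prime and the exponent is (p-1)/2 = 26, so by Euler's criterion 21^26 = (21/53) = +1 or -1 mod 53.
Compute by square-and-multiply:
  26 = 16 + 8 + 2 (binary 11010)
  Repeated squaring mod 53: 21^1 = 21, 21^2 = 17, 21^4 = 24, 21^8 = 46, 21^16 = 49
  21^26 = 21^16 * 21^8 * 21^2 = 49 * 46 * 17 mod 53
    49 * 46 = 2254 = 28 mod 53
    28 * 17 = 476 = 52 mod 53
  21^26 = 52 mod 53
Result 52 = p - 1 = -1 mod 53: 21 is a quadratic non-residue mod 53. As a residue in [0, p-1] the value is 52.
21^26 mod 53 = 52

52


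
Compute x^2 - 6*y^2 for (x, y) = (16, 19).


x^2 - d*y^2
= 16^2 - 6*19^2
= 256 - 2166
= -1910

-1910


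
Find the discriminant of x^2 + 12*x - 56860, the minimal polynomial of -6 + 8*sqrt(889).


The element -6 + 8*sqrt(889) has minimal polynomial:
x^2 + 12*x - 56860
Discriminant = (12)^2 - 4*(-56860)
= 144 + 227440
= 227584

227584


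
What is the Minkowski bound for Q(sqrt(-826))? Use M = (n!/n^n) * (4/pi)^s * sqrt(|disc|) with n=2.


d = -826, d mod 4 = 2, so disc(K) = 4d = -3304; |disc(K)| = 3304
Imaginary quadratic field, so n = 2, s = r2 = 1, r1 = 0
M = (n!/n^n) * (4/pi)^s * sqrt(|disc(K)|) = (2!/2^2) * (4/pi)^1 * sqrt(3304)
= 0.5 * 1.273240 * 57.480431
= 36.5932

36.5932


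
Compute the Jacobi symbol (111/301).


Compute (111/301) via quadratic reciprocity:
  reciprocity: (111/301) -> +(301/111)
  reduce: (79/111)
  reciprocity: (79/111) -> -(111/79)
  reduce: (32/79)
  pull out 2: (2/79) = +1  (since 79 mod 8 = 7)
  pull out 2: (2/79) = +1  (since 79 mod 8 = 7)
  pull out 2: (2/79) = +1  (since 79 mod 8 = 7)
  pull out 2: (2/79) = +1  (since 79 mod 8 = 7)
  pull out 2: (2/79) = +1  (since 79 mod 8 = 7)
  (1/79) = 1
Product of signs = -1

-1


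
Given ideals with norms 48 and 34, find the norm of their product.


N(IJ) = N(I) * N(J)
= 48 * 34
= 1632

1632


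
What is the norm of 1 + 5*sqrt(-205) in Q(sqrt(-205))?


N(a + b*sqrt(d)) = a^2 - d*b^2
= (1)^2 - (-205)*(5)^2
= 1 + 5125
= 5126

5126


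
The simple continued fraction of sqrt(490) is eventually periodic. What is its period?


Run the CF algorithm for sqrt(490).
a_0 = floor(sqrt(490)) = 22; set m_0=0, q_0=1.
Recurrence: m' = q*a - m,  q' = (d - m'^2)/q,  a' = floor((a_0 + m')/q').
  step 1: m=22, q=6, a=7
  step 2: m=20, q=15, a=2
  step 3: m=10, q=26, a=1
  step 4: m=16, q=9, a=4
  step 5: m=20, q=10, a=4
  step 6: m=20, q=9, a=4
  step 7: m=16, q=26, a=1
  step 8: m=10, q=15, a=2
  step 9: m=20, q=6, a=7
  step 10: m=22, q=1, a=44
a_10 = 2*a_0 = 44, so the period closes here.
sqrt(490) = [22; 7, 2, 1, 4, 4, 4, 1, 2, 7, 44]
Period length = 10

10


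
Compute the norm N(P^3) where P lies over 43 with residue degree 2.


N(P^a) = p^(a*f)
= 43^(3*2)
= 43^6
= 6321363049

6321363049


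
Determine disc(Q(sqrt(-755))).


For K = Q(sqrt(d)) with d squarefree: disc(K) = d if d = 1 mod 4, and disc(K) = 4d if d = 2 or 3 mod 4.
Here d = -755, and d mod 4 = 1.
d = 1 mod 4 (O_K = Z[(1+sqrt(d))/2]), so disc(K) = d = -755

-755


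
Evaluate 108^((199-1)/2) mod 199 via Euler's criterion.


p = 199 is prime and the exponent is (p-1)/2 = 99, so by Euler's criterion 108^99 = (108/199) = +1 or -1 mod 199.
Compute by square-and-multiply:
  99 = 64 + 32 + 2 + 1 (binary 1100011)
  Repeated squaring mod 199: 108^1 = 108, 108^2 = 122, 108^4 = 158, 108^8 = 89, 108^16 = 160, 108^32 = 128, 108^64 = 66
  108^99 = 108^64 * 108^32 * 108^2 * 108^1 = 66 * 128 * 122 * 108 mod 199
    66 * 128 = 8448 = 90 mod 199
    90 * 122 = 10980 = 35 mod 199
    35 * 108 = 3780 = 198 mod 199
  108^99 = 198 mod 199
Result 198 = p - 1 = -1 mod 199: 108 is a quadratic non-residue mod 199. As a residue in [0, p-1] the value is 198.
108^99 mod 199 = 198

198


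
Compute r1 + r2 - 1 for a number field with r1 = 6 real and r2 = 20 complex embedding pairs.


By Dirichlet's unit theorem:
rank = r1 + r2 - 1
= 6 + 20 - 1
= 25

25


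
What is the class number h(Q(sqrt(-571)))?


K = Q(sqrt(-571)). d mod 4 = 1, so D = disc(K) = d = -571
h(K) equals the number of primitive reduced positive-definite forms (a, b, c) = a*x^2 + b*x*y + c*y^2 with b^2 - 4ac = D,
where reduced means |b| <= a <= c, with b >= 0 whenever |b| = a or a = c, and primitive means gcd(a, b, c) = 1.
Reduced forces 3a^2 <= |D| = 571, so 1 <= a <= 13; b must have the parity of D, and c = (b^2 - D)/(4a) must be an integer >= a.
Enumerate a = 1..13, b in [-a, a]:
  a=1: (1, 1, 143)  [1]
  a=2..4: none
  a=5: (5, -3, 29), (5, 3, 29)  [2]
  a=6..10: none
  a=11: (11, -1, 13), (11, 1, 13)  [2]
  a=12..13: none
Total reduced forms: 1 + 2 + 2 = 5
h = 5

5


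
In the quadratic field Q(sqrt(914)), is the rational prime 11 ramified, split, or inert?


K = Q(sqrt(914)). Since d mod 4 = 2, disc(K) = 3656.
Check p | disc: 3656 mod 11 = 4.
p does not divide disc. Compute Legendre symbol (d/p):
1^((11-1)/2) mod 11 = 1
(d/p) = 1, so p splits: (p) = P*P' with e=1, f=1, g=2.
Therefore p is split.

split


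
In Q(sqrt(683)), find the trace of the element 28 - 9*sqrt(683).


Tr(a + b*sqrt(d)) = (a + b*sqrt(d)) + (a - b*sqrt(d)) = 2a
= 2 * (28)
= 56

56


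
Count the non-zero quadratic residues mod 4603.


For prime p, the number of non-zero quadratic residues is (p-1)/2.
= (4603-1)/2
= 2301

2301


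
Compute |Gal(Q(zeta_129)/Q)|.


|Gal(Q(zeta_129)/Q)| = phi(129)
= 84

84


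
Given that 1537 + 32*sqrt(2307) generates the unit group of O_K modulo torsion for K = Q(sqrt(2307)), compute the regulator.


epsilon = 1537 + 32*sqrt(2307)
= 3073.9997
R = ln(3073.9997)
= 8.0307

8.0307


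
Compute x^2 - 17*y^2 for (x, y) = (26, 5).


x^2 - d*y^2
= 26^2 - 17*5^2
= 676 - 425
= 251

251


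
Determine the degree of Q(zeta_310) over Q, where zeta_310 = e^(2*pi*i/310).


The degree equals Euler's totient phi(310).
310 = 2 * 5 * 31
phi(310) = 120

120


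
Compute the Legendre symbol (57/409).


p = 409 is prime, so compute (57/409) with the reciprocity algorithm (Jacobi-symbol steps: pull out 2s via (2/n), flip via reciprocity, reduce):
  reciprocity: (57/409) -> +(409/57)
  reduce: (10/57)
  pull out 2: (2/57) = +1  (since 57 mod 8 = 1)
  reciprocity: (5/57) -> +(57/5)
  reduce: (2/5)
  pull out 2: (2/5) = -1  (since 5 mod 8 = 5)
  (1/5) = 1
Product of signs = -1
(57/409) = -1

-1


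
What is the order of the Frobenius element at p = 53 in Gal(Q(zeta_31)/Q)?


The Frobenius at p in Gal(Q(zeta_n)/Q) = (Z/nZ)* is the class of p, so its order is ord_31(53), the smallest k >= 1 with 53^k = 1 mod 31.
n = 31 = 31, phi(31) = 30; the order divides phi(n).
Divisors of 30: 1, 2, 3, 5, 6, 10, 15, 30
Repeated squaring mod 31: 53^1 = 22, 53^2 = 19, 53^4 = 20, 53^8 = 28, 53^16 = 9
Test divisors in increasing order:
  k=1: 53^1 = 22 mod 31
  k=2: 53^2 = 19 mod 31
  k=3: 53^3 = 19 * 22 = 15 mod 31
  k=5: 53^5 = 20 * 22 = 6 mod 31
  k=6: 53^6 = 20 * 19 = 8 mod 31
  k=10: 53^10 = 28 * 19 = 5 mod 31
  k=15: 53^15 = 28 * 20 * 19 * 22 = 30 mod 31
  k=30: 53^30 = 9 * 28 * 20 * 19 = 1 mod 31  <- first divisor giving 1
Order = 30

30


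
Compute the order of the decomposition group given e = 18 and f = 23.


|D_P| = e * f
= 18 * 23
= 414

414


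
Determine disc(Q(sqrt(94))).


For K = Q(sqrt(d)) with d squarefree: disc(K) = d if d = 1 mod 4, and disc(K) = 4d if d = 2 or 3 mod 4.
Here d = 94, and d mod 4 = 2.
d = 2 mod 4, not 1 (O_K = Z[sqrt(d)]), so disc(K) = 4d = 4 * (94) = 376

376


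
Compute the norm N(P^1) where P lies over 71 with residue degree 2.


N(P^a) = p^(a*f)
= 71^(1*2)
= 71^2
= 5041

5041


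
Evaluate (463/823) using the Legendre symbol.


p = 823 is prime, so compute (463/823) with the reciprocity algorithm (Jacobi-symbol steps: pull out 2s via (2/n), flip via reciprocity, reduce):
  reciprocity: (463/823) -> -(823/463)
  reduce: (360/463)
  pull out 2: (2/463) = +1  (since 463 mod 8 = 7)
  pull out 2: (2/463) = +1  (since 463 mod 8 = 7)
  pull out 2: (2/463) = +1  (since 463 mod 8 = 7)
  reciprocity: (45/463) -> +(463/45)
  reduce: (13/45)
  reciprocity: (13/45) -> +(45/13)
  reduce: (6/13)
  pull out 2: (2/13) = -1  (since 13 mod 8 = 5)
  reciprocity: (3/13) -> +(13/3)
  reduce: (1/3)
  (1/3) = 1
Product of signs = 1
(463/823) = 1

1
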